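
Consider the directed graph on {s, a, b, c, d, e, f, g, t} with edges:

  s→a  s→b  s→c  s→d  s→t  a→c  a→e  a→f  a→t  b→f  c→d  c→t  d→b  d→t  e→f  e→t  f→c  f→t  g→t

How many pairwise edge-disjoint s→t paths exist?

5

Assign every edge capacity 1; by Menger, the answer equals the max flow.
Path s→t (+1); total 1.
Path s→a→t (+1); total 2.
Path s→c→t (+1); total 3.
Path s→d→t (+1); total 4.
Path s→b→f→t (+1); total 5.
No residual s→t path; max flow = 5.
Certifying cut of size 5: {s→a, s→b, s→c, s→d, s→t}.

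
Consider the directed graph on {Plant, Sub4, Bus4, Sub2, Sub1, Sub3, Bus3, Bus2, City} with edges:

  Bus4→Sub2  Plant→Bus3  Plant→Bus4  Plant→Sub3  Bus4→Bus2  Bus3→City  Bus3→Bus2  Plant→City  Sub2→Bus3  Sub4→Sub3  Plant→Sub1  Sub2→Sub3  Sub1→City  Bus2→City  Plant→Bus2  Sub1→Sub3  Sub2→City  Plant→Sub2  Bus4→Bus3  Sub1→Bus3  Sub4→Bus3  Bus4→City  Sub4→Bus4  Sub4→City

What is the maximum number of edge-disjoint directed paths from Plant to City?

Assign every edge capacity 1; by Menger, the answer equals the max flow.
Path Plant→City (+1); total 1.
Path Plant→Bus4→City (+1); total 2.
Path Plant→Sub2→City (+1); total 3.
Path Plant→Sub1→City (+1); total 4.
Path Plant→Bus3→City (+1); total 5.
Path Plant→Bus2→City (+1); total 6.
No residual Plant→City path; max flow = 6.
Certifying cut of size 6: {Plant→Bus2, Plant→Bus3, Plant→Bus4, Plant→City, Plant→Sub1, Plant→Sub2}.

6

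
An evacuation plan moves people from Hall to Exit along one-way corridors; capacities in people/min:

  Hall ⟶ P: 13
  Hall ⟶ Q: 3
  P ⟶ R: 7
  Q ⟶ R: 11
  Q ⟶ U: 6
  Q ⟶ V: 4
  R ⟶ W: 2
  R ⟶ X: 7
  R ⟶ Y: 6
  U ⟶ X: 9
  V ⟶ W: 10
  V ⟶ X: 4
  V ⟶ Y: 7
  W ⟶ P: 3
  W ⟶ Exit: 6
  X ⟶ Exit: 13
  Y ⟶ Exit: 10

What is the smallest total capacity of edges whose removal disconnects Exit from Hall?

Augment Hall→P→R→W→Exit: bottleneck 2, flow now 2.
Augment Hall→P→R→X→Exit: bottleneck 5, flow now 7.
Augment Hall→Q→R→X→Exit: bottleneck 2, flow now 9.
Augment Hall→Q→R→Y→Exit: bottleneck 1, flow now 10.
No augmenting path remains; maximum flow = 10.
By max-flow min-cut, the minimum cut capacity equals the max flow.
In the residual graph, reachable from Hall: {Hall, P}.
Min-cut edges: Hall→Q (3), P→R (7); capacity 3 + 7 = 10.

10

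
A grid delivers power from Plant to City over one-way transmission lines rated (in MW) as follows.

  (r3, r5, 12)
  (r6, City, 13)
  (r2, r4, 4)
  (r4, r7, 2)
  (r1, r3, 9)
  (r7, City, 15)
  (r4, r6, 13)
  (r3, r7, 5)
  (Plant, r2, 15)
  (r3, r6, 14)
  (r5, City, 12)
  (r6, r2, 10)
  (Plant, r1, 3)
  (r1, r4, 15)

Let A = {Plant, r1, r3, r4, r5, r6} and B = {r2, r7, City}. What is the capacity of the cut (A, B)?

Edges leaving {Plant, r1, r3, r4, r5, r6}: Plant→r2 (15), r3→r7 (5), r4→r7 (2), r5→City (12), r6→r2 (10), r6→City (13).
Cut capacity = 15 + 5 + 2 + 12 + 10 + 13 = 57.

57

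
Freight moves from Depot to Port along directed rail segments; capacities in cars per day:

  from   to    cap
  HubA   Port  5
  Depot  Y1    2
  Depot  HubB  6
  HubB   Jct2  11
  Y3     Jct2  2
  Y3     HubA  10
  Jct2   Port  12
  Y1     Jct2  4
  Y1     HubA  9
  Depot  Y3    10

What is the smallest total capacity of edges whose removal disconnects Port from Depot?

15

Augment Depot→HubB→Jct2→Port: bottleneck 6, flow now 6.
Augment Depot→Y3→Jct2→Port: bottleneck 2, flow now 8.
Augment Depot→Y3→HubA→Port: bottleneck 5, flow now 13.
Augment Depot→Y1→Jct2→Port: bottleneck 2, flow now 15.
No augmenting path remains; maximum flow = 15.
By max-flow min-cut, the minimum cut capacity equals the max flow.
In the residual graph, reachable from Depot: {Depot, Y3, HubA}.
Min-cut edges: Depot→HubB (6), Depot→Y1 (2), Y3→Jct2 (2), HubA→Port (5); capacity 6 + 2 + 2 + 5 = 15.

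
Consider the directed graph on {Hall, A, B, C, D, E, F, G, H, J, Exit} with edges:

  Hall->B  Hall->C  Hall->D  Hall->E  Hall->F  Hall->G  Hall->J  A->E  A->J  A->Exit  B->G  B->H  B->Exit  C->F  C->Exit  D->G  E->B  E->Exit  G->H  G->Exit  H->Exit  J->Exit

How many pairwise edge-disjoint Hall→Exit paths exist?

Assign every edge capacity 1; by Menger, the answer equals the max flow.
Path Hall→B→Exit (+1); total 1.
Path Hall→C→Exit (+1); total 2.
Path Hall→E→Exit (+1); total 3.
Path Hall→G→Exit (+1); total 4.
Path Hall→J→Exit (+1); total 5.
Path Hall→D→G→H→Exit (+1); total 6.
No residual Hall→Exit path; max flow = 6.
Certifying cut of size 6: {Hall→B, Hall→C, Hall→D, Hall→E, Hall→G, Hall→J}.

6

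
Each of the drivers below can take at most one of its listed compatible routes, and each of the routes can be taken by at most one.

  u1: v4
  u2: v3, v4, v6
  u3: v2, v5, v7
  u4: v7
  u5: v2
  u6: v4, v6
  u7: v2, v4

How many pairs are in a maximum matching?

Unit-capacity flow: source→left, listed edges, right→sink; max matching = max flow.
Augmenting path u1→v4 (+1); matched 1.
Augmenting path u2→v3 (+1); matched 2.
Augmenting path u3→v2 (+1); matched 3.
Augmenting path u4→v7 (+1); matched 4.
Augmenting path u6→v6 (+1); matched 5.
Augmenting path u5→v2→u3→v5 (+1); matched 6.
No augmenting path remains; maximum matching = 6.
König certificate: {u2, u3, u4, u6, v2, v4} is a vertex cover of size 6 (every listed pair touches it), so no matching can be larger.

6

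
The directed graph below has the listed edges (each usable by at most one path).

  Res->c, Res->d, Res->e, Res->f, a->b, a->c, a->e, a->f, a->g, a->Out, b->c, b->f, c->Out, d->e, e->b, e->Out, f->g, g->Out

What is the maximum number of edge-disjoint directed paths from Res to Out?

Assign every edge capacity 1; by Menger, the answer equals the max flow.
Path Res→c→Out (+1); total 1.
Path Res→e→Out (+1); total 2.
Path Res→f→g→Out (+1); total 3.
No residual Res→Out path; max flow = 3.
Certifying cut of size 3: {c→Out, e→Out, f→g}.

3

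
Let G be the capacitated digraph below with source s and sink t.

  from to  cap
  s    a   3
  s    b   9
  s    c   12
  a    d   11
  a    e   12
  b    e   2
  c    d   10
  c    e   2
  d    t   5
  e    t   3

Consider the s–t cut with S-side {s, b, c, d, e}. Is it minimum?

Given cut capacity: 3 + 5 + 3 = 11.
Augment s→a→d→t: bottleneck 3, flow now 3.
Augment s→b→e→t: bottleneck 2, flow now 5.
Augment s→c→d→t: bottleneck 2, flow now 7.
Augment s→c→e→t: bottleneck 1, flow now 8.
No augmenting path remains; maximum flow = 8.
In the residual graph, reachable from s: {s, a, b, c, d, e}.
Min-cut edges: d→t (5), e→t (3); capacity 5 + 3 = 8.
Cut capacity 11 exceeds the max flow 8, so it is not minimum.

No — its capacity is 11, but the minimum cut has capacity 8.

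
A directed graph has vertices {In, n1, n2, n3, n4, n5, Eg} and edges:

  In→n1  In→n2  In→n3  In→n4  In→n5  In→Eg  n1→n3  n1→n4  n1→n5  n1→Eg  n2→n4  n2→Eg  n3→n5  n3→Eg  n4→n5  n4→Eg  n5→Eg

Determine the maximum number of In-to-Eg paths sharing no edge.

Assign every edge capacity 1; by Menger, the answer equals the max flow.
Path In→Eg (+1); total 1.
Path In→n1→Eg (+1); total 2.
Path In→n2→Eg (+1); total 3.
Path In→n3→Eg (+1); total 4.
Path In→n4→Eg (+1); total 5.
Path In→n5→Eg (+1); total 6.
No residual In→Eg path; max flow = 6.
Certifying cut of size 6: {In→Eg, In→n1, In→n2, In→n3, In→n4, In→n5}.

6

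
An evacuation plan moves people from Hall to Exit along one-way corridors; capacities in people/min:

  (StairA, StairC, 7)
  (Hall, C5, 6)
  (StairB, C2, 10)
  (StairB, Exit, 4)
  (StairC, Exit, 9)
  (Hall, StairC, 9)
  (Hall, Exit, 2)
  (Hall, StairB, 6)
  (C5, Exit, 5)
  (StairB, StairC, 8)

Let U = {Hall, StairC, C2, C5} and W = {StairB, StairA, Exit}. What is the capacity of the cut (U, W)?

22

Edges leaving {Hall, StairC, C2, C5}: Hall→StairB (6), Hall→Exit (2), StairC→Exit (9), C5→Exit (5).
Cut capacity = 6 + 2 + 9 + 5 = 22.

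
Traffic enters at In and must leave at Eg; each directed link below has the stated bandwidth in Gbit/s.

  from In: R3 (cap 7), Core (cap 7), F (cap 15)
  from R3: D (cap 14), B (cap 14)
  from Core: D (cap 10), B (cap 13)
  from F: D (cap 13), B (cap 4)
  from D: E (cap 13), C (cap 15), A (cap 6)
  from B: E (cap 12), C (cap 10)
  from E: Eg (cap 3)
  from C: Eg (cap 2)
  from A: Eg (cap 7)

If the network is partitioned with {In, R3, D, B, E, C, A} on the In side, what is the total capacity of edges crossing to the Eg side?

Edges leaving {In, R3, D, B, E, C, A}: In→Core (7), In→F (15), E→Eg (3), C→Eg (2), A→Eg (7).
Cut capacity = 7 + 15 + 3 + 2 + 7 = 34.

34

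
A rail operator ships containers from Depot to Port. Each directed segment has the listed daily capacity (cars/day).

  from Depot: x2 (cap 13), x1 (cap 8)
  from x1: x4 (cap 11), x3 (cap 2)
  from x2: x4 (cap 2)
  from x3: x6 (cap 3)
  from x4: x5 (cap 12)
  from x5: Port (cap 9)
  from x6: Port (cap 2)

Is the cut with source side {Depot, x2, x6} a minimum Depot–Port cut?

No — its capacity is 12, but the minimum cut has capacity 10.

Given cut capacity: 8 + 2 + 2 = 12.
Augment Depot→x1→x3→x6→Port: bottleneck 2, flow now 2.
Augment Depot→x1→x4→x5→Port: bottleneck 6, flow now 8.
Augment Depot→x2→x4→x5→Port: bottleneck 2, flow now 10.
No augmenting path remains; maximum flow = 10.
In the residual graph, reachable from Depot: {Depot, x2}.
Min-cut edges: Depot→x1 (8), x2→x4 (2); capacity 8 + 2 = 10.
Cut capacity 12 exceeds the max flow 10, so it is not minimum.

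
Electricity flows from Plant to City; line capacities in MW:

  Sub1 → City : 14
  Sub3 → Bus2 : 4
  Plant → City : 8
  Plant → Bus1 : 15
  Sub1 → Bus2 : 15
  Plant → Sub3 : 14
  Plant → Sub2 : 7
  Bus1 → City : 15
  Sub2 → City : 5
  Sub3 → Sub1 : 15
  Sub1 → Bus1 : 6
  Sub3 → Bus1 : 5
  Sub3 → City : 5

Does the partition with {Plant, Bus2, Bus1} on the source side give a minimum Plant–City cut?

Given cut capacity: 14 + 7 + 8 + 15 = 44.
Augment Plant→City: bottleneck 8, flow now 8.
Augment Plant→Sub3→City: bottleneck 5, flow now 13.
Augment Plant→Sub2→City: bottleneck 5, flow now 18.
Augment Plant→Bus1→City: bottleneck 15, flow now 33.
Augment Plant→Sub3→Sub1→City: bottleneck 9, flow now 42.
No augmenting path remains; maximum flow = 42.
In the residual graph, reachable from Plant: {Plant, Sub2}.
Min-cut edges: Plant→Sub3 (14), Plant→Bus1 (15), Plant→City (8), Sub2→City (5); capacity 14 + 15 + 8 + 5 = 42.
Cut capacity 44 exceeds the max flow 42, so it is not minimum.

No — its capacity is 44, but the minimum cut has capacity 42.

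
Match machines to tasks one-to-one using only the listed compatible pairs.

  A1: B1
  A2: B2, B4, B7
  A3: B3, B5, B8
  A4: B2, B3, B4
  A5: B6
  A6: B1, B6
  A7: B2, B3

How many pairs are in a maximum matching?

Unit-capacity flow: source→left, listed edges, right→sink; max matching = max flow.
Augmenting path A1→B1 (+1); matched 1.
Augmenting path A2→B2 (+1); matched 2.
Augmenting path A3→B3 (+1); matched 3.
Augmenting path A4→B4 (+1); matched 4.
Augmenting path A5→B6 (+1); matched 5.
Augmenting path A7→B2→A2→B7 (+1); matched 6.
No augmenting path remains; maximum matching = 6.
König certificate: {A2, A3, A4, A7, B1, B6} is a vertex cover of size 6 (every listed pair touches it), so no matching can be larger.

6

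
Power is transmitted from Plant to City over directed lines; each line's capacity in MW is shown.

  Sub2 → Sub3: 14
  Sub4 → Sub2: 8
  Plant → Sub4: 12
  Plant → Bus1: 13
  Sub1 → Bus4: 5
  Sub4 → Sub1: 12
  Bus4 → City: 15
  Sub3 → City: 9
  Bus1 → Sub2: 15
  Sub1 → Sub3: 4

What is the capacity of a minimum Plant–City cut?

Augment Plant→Sub4→Sub1→Bus4→City: bottleneck 5, flow now 5.
Augment Plant→Sub4→Sub1→Sub3→City: bottleneck 4, flow now 9.
Augment Plant→Sub4→Sub2→Sub3→City: bottleneck 3, flow now 12.
Augment Plant→Bus1→Sub2→Sub3→City: bottleneck 2, flow now 14.
No augmenting path remains; maximum flow = 14.
By max-flow min-cut, the minimum cut capacity equals the max flow.
In the residual graph, reachable from Plant: {Plant, Sub4, Bus1, Sub1, Sub2, Sub3}.
Min-cut edges: Sub1→Bus4 (5), Sub3→City (9); capacity 5 + 9 = 14.

14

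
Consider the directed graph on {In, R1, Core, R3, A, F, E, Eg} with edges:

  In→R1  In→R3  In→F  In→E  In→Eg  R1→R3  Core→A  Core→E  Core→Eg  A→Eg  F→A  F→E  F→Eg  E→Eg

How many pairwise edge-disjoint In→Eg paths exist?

3

Assign every edge capacity 1; by Menger, the answer equals the max flow.
Path In→Eg (+1); total 1.
Path In→F→Eg (+1); total 2.
Path In→E→Eg (+1); total 3.
No residual In→Eg path; max flow = 3.
Certifying cut of size 3: {In→E, In→Eg, In→F}.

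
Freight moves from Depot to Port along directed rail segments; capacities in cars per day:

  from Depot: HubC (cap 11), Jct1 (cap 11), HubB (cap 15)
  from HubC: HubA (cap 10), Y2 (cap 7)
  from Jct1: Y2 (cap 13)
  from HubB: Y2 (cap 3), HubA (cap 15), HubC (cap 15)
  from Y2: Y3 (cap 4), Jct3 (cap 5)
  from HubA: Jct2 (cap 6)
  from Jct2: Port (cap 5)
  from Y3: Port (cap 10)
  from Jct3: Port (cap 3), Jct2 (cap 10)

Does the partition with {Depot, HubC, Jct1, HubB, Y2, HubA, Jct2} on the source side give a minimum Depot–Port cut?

No — its capacity is 14, but the minimum cut has capacity 12.

Given cut capacity: 4 + 5 + 5 = 14.
Augment Depot→HubC→Y2→Y3→Port: bottleneck 4, flow now 4.
Augment Depot→HubC→Y2→Jct3→Port: bottleneck 3, flow now 7.
Augment Depot→HubC→HubA→Jct2→Port: bottleneck 4, flow now 11.
Augment Depot→HubB→HubA→Jct2→Port: bottleneck 1, flow now 12.
No augmenting path remains; maximum flow = 12.
In the residual graph, reachable from Depot: {Depot, HubC, Jct1, HubB, Y2, HubA, Jct2, Jct3}.
Min-cut edges: Y2→Y3 (4), Jct2→Port (5), Jct3→Port (3); capacity 4 + 5 + 3 = 12.
Cut capacity 14 exceeds the max flow 12, so it is not minimum.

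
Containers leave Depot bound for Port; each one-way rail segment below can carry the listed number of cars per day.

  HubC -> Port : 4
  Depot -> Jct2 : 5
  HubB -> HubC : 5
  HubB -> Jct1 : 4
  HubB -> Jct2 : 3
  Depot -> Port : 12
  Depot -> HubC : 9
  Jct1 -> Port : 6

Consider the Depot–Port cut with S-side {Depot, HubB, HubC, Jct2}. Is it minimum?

No — its capacity is 20, but the minimum cut has capacity 16.

Given cut capacity: 12 + 4 + 4 = 20.
Augment Depot→Port: bottleneck 12, flow now 12.
Augment Depot→HubC→Port: bottleneck 4, flow now 16.
No augmenting path remains; maximum flow = 16.
In the residual graph, reachable from Depot: {Depot, HubC, Jct2}.
Min-cut edges: Depot→Port (12), HubC→Port (4); capacity 12 + 4 = 16.
Cut capacity 20 exceeds the max flow 16, so it is not minimum.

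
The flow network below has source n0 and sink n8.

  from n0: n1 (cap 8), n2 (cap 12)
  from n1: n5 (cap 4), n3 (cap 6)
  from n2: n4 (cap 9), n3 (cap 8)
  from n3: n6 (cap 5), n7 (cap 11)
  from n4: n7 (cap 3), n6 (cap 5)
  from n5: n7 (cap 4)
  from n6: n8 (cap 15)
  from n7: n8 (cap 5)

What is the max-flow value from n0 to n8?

Augment n0→n1→n3→n6→n8: bottleneck 5, flow now 5.
Augment n0→n1→n3→n7→n8: bottleneck 1, flow now 6.
Augment n0→n1→n5→n7→n8: bottleneck 2, flow now 8.
Augment n0→n2→n3→n7→n8: bottleneck 2, flow now 10.
Augment n0→n2→n4→n6→n8: bottleneck 5, flow now 15.
No augmenting path remains; maximum flow = 15.
In the residual graph, reachable from n0: {n0, n1, n2, n3, n4, n5, n7}.
Min-cut edges: n3→n6 (5), n4→n6 (5), n7→n8 (5); capacity 5 + 5 + 5 = 15.
This cut is saturated, so no flow can exceed 15.

15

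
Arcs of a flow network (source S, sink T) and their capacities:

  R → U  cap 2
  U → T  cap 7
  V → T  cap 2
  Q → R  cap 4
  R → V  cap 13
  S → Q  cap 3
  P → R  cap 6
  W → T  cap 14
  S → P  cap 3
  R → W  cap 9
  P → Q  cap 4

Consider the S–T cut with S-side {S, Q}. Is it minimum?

No — its capacity is 7, but the minimum cut has capacity 6.

Given cut capacity: 3 + 4 = 7.
Augment S→P→R→U→T: bottleneck 2, flow now 2.
Augment S→P→R→V→T: bottleneck 1, flow now 3.
Augment S→Q→R→V→T: bottleneck 1, flow now 4.
Augment S→Q→R→W→T: bottleneck 2, flow now 6.
No augmenting path remains; maximum flow = 6.
In the residual graph, reachable from S: {S}.
Min-cut edges: S→P (3), S→Q (3); capacity 3 + 3 = 6.
Cut capacity 7 exceeds the max flow 6, so it is not minimum.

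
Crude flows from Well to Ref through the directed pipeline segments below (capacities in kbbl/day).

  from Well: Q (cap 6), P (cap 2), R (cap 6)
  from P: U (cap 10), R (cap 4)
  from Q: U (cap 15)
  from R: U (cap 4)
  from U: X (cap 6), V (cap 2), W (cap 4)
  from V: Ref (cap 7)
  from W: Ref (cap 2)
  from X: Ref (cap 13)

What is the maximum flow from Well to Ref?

10

Augment Well→P→U→V→Ref: bottleneck 2, flow now 2.
Augment Well→Q→U→W→Ref: bottleneck 2, flow now 4.
Augment Well→Q→U→X→Ref: bottleneck 4, flow now 8.
Augment Well→R→U→X→Ref: bottleneck 2, flow now 10.
No augmenting path remains; maximum flow = 10.
In the residual graph, reachable from Well: {Well, P, Q, R, U, W}.
Min-cut edges: U→V (2), U→X (6), W→Ref (2); capacity 2 + 6 + 2 = 10.
This cut is saturated, so no flow can exceed 10.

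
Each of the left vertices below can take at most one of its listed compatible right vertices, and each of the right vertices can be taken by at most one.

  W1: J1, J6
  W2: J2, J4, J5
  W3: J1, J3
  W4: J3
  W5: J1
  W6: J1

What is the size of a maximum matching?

Unit-capacity flow: source→left, listed edges, right→sink; max matching = max flow.
Augmenting path W1→J1 (+1); matched 1.
Augmenting path W2→J2 (+1); matched 2.
Augmenting path W3→J3 (+1); matched 3.
Augmenting path W5→J1→W1→J6 (+1); matched 4.
No augmenting path remains; maximum matching = 4.
König certificate: {W1, W2, J1, J3} is a vertex cover of size 4 (every listed pair touches it), so no matching can be larger.

4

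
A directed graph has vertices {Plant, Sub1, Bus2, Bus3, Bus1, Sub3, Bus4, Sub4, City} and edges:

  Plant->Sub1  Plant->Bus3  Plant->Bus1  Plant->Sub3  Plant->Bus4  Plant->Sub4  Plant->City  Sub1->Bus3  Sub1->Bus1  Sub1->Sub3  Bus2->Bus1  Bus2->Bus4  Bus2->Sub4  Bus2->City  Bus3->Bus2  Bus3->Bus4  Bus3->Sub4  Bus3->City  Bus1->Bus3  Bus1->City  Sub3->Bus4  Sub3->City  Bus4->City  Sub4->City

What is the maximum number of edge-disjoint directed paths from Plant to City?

7

Assign every edge capacity 1; by Menger, the answer equals the max flow.
Path Plant→City (+1); total 1.
Path Plant→Bus3→City (+1); total 2.
Path Plant→Bus1→City (+1); total 3.
Path Plant→Sub3→City (+1); total 4.
Path Plant→Bus4→City (+1); total 5.
Path Plant→Sub4→City (+1); total 6.
Path Plant→Sub1→Bus3→Bus2→City (+1); total 7.
No residual Plant→City path; max flow = 7.
Certifying cut of size 7: {Plant→Bus1, Plant→Bus3, Plant→Bus4, Plant→City, Plant→Sub1, Plant→Sub3, Plant→Sub4}.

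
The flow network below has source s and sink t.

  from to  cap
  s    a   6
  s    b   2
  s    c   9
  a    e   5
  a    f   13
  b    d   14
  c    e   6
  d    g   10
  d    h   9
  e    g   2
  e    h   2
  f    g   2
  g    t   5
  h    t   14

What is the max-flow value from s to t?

Augment s→a→e→g→t: bottleneck 2, flow now 2.
Augment s→a→e→h→t: bottleneck 2, flow now 4.
Augment s→a→f→g→t: bottleneck 2, flow now 6.
Augment s→b→d→g→t: bottleneck 1, flow now 7.
Augment s→b→d→h→t: bottleneck 1, flow now 8.
No augmenting path remains; maximum flow = 8.
In the residual graph, reachable from s: {s, a, c, e, f}.
Min-cut edges: s→b (2), e→g (2), e→h (2), f→g (2); capacity 2 + 2 + 2 + 2 = 8.
This cut is saturated, so no flow can exceed 8.

8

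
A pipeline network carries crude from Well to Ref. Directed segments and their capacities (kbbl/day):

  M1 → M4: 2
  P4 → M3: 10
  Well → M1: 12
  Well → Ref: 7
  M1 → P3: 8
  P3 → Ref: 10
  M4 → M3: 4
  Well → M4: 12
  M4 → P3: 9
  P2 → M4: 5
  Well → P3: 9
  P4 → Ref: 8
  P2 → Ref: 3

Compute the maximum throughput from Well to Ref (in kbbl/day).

Augment Well→Ref: bottleneck 7, flow now 7.
Augment Well→P3→Ref: bottleneck 9, flow now 16.
Augment Well→M1→P3→Ref: bottleneck 1, flow now 17.
No augmenting path remains; maximum flow = 17.
In the residual graph, reachable from Well: {Well, M1, M4, M3, P3}.
Min-cut edges: Well→Ref (7), P3→Ref (10); capacity 7 + 10 = 17.
This cut is saturated, so no flow can exceed 17.

17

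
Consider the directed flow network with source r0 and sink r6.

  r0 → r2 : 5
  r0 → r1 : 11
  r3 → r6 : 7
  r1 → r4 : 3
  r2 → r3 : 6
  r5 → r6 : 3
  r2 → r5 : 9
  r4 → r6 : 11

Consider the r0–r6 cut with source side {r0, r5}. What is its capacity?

19

Edges leaving {r0, r5}: r0→r1 (11), r0→r2 (5), r5→r6 (3).
Cut capacity = 11 + 5 + 3 = 19.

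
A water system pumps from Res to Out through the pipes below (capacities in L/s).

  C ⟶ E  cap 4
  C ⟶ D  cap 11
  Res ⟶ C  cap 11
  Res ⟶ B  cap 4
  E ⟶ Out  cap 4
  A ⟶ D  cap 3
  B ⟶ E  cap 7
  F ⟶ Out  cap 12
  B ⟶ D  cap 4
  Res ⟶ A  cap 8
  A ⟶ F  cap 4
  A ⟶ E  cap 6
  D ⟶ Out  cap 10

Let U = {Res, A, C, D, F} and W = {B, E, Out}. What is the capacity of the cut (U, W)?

Edges leaving {Res, A, C, D, F}: Res→B (4), A→E (6), C→E (4), D→Out (10), F→Out (12).
Cut capacity = 4 + 6 + 4 + 10 + 12 = 36.

36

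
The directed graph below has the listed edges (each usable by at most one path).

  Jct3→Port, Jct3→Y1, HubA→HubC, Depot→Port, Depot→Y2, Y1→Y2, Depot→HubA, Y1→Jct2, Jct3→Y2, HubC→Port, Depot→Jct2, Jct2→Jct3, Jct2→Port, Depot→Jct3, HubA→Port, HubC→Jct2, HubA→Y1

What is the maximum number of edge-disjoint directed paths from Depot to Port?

Assign every edge capacity 1; by Menger, the answer equals the max flow.
Path Depot→Port (+1); total 1.
Path Depot→Jct3→Port (+1); total 2.
Path Depot→HubA→Port (+1); total 3.
Path Depot→Jct2→Port (+1); total 4.
No residual Depot→Port path; max flow = 4.
Certifying cut of size 4: {Depot→HubA, Depot→Jct2, Depot→Jct3, Depot→Port}.

4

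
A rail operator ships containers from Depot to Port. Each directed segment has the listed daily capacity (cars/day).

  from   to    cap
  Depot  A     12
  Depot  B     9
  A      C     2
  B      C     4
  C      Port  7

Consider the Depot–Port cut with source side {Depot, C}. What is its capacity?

28

Edges leaving {Depot, C}: Depot→A (12), Depot→B (9), C→Port (7).
Cut capacity = 12 + 9 + 7 = 28.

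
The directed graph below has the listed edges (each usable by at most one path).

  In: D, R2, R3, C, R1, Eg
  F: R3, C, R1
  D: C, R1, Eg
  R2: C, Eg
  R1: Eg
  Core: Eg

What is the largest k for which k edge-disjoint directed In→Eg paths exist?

4

Assign every edge capacity 1; by Menger, the answer equals the max flow.
Path In→Eg (+1); total 1.
Path In→D→Eg (+1); total 2.
Path In→R2→Eg (+1); total 3.
Path In→R1→Eg (+1); total 4.
No residual In→Eg path; max flow = 4.
Certifying cut of size 4: {In→D, In→Eg, In→R1, In→R2}.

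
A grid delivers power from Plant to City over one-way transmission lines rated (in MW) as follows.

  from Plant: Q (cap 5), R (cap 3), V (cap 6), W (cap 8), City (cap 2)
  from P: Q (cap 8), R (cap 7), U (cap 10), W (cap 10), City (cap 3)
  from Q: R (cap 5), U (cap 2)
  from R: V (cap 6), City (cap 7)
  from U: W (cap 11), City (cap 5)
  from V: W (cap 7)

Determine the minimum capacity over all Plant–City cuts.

Augment Plant→City: bottleneck 2, flow now 2.
Augment Plant→R→City: bottleneck 3, flow now 5.
Augment Plant→Q→R→City: bottleneck 4, flow now 9.
Augment Plant→Q→U→City: bottleneck 1, flow now 10.
No augmenting path remains; maximum flow = 10.
By max-flow min-cut, the minimum cut capacity equals the max flow.
In the residual graph, reachable from Plant: {Plant, V, W}.
Min-cut edges: Plant→Q (5), Plant→R (3), Plant→City (2); capacity 5 + 3 + 2 = 10.

10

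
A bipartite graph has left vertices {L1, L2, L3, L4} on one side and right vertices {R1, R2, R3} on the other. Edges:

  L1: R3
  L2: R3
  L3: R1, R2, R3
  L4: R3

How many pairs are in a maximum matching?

Unit-capacity flow: source→left, listed edges, right→sink; max matching = max flow.
Augmenting path L1→R3 (+1); matched 1.
Augmenting path L3→R1 (+1); matched 2.
No augmenting path remains; maximum matching = 2.
König certificate: {L3, R3} is a vertex cover of size 2 (every listed pair touches it), so no matching can be larger.

2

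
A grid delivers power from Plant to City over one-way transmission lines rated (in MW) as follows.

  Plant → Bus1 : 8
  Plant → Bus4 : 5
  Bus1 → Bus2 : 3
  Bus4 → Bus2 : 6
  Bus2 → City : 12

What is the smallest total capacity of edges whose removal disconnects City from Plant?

Augment Plant→Bus1→Bus2→City: bottleneck 3, flow now 3.
Augment Plant→Bus4→Bus2→City: bottleneck 5, flow now 8.
No augmenting path remains; maximum flow = 8.
By max-flow min-cut, the minimum cut capacity equals the max flow.
In the residual graph, reachable from Plant: {Plant, Bus1}.
Min-cut edges: Plant→Bus4 (5), Bus1→Bus2 (3); capacity 5 + 3 = 8.

8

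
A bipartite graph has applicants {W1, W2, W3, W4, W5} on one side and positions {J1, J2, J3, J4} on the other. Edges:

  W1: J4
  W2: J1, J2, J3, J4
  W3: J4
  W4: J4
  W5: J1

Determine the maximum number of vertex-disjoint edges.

Unit-capacity flow: source→left, listed edges, right→sink; max matching = max flow.
Augmenting path W1→J4 (+1); matched 1.
Augmenting path W2→J1 (+1); matched 2.
Augmenting path W5→J1→W2→J2 (+1); matched 3.
No augmenting path remains; maximum matching = 3.
König certificate: {W2, W5, J4} is a vertex cover of size 3 (every listed pair touches it), so no matching can be larger.

3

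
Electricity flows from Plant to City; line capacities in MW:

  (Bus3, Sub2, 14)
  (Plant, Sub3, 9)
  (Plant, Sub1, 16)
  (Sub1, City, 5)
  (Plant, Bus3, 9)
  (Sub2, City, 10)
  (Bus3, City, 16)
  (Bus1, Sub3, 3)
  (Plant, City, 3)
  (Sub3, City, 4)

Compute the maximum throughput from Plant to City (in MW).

21

Augment Plant→City: bottleneck 3, flow now 3.
Augment Plant→Bus3→City: bottleneck 9, flow now 12.
Augment Plant→Sub1→City: bottleneck 5, flow now 17.
Augment Plant→Sub3→City: bottleneck 4, flow now 21.
No augmenting path remains; maximum flow = 21.
In the residual graph, reachable from Plant: {Plant, Sub1, Sub3}.
Min-cut edges: Plant→Bus3 (9), Plant→City (3), Sub1→City (5), Sub3→City (4); capacity 9 + 3 + 5 + 4 = 21.
This cut is saturated, so no flow can exceed 21.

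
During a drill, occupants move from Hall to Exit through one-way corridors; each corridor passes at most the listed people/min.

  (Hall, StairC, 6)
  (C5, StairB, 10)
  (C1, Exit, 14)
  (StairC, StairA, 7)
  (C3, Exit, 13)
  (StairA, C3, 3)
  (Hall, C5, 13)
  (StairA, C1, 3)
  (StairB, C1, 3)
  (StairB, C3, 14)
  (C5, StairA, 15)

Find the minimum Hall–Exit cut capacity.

16

Augment Hall→StairC→StairA→C1→Exit: bottleneck 3, flow now 3.
Augment Hall→StairC→StairA→C3→Exit: bottleneck 3, flow now 6.
Augment Hall→C5→StairB→C1→Exit: bottleneck 3, flow now 9.
Augment Hall→C5→StairB→C3→Exit: bottleneck 7, flow now 16.
No augmenting path remains; maximum flow = 16.
By max-flow min-cut, the minimum cut capacity equals the max flow.
In the residual graph, reachable from Hall: {Hall, StairC, C5, StairA}.
Min-cut edges: C5→StairB (10), StairA→C1 (3), StairA→C3 (3); capacity 10 + 3 + 3 = 16.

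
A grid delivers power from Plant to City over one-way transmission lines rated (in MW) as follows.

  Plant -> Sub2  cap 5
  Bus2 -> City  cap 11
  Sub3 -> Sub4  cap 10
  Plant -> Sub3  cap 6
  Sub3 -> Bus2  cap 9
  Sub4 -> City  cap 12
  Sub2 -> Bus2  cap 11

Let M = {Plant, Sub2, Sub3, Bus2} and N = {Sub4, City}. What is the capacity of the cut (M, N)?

21

Edges leaving {Plant, Sub2, Sub3, Bus2}: Sub3→Sub4 (10), Bus2→City (11).
Cut capacity = 10 + 11 = 21.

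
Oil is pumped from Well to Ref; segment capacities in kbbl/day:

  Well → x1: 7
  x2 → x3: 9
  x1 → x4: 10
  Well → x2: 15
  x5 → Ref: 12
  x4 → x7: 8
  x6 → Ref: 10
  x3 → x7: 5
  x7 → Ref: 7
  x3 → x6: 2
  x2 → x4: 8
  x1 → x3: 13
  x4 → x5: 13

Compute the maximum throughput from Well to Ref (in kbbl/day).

Augment Well→x1→x3→x6→Ref: bottleneck 2, flow now 2.
Augment Well→x1→x3→x7→Ref: bottleneck 5, flow now 7.
Augment Well→x2→x4→x5→Ref: bottleneck 8, flow now 15.
Augment Well→x2→x3→x1→x4→x5→Ref: bottleneck 4, flow now 19. (uses reverse residual edge)
Augment Well→x2→x3→x1→x4→x7→Ref: bottleneck 2, flow now 21. (uses reverse residual edge)
No augmenting path remains; maximum flow = 21.
In the residual graph, reachable from Well: {Well, x1, x2, x3, x4, x5, x7}.
Min-cut edges: x3→x6 (2), x5→Ref (12), x7→Ref (7); capacity 2 + 12 + 7 = 21.
This cut is saturated, so no flow can exceed 21.

21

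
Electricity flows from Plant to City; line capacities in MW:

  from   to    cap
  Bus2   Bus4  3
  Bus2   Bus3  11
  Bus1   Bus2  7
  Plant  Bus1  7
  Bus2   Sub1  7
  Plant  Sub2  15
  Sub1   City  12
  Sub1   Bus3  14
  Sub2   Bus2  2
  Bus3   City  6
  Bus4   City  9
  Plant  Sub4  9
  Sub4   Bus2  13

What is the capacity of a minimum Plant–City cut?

16

Augment Plant→Bus1→Bus2→Bus4→City: bottleneck 3, flow now 3.
Augment Plant→Bus1→Bus2→Sub1→City: bottleneck 4, flow now 7.
Augment Plant→Sub4→Bus2→Sub1→City: bottleneck 3, flow now 10.
Augment Plant→Sub4→Bus2→Bus3→City: bottleneck 6, flow now 16.
No augmenting path remains; maximum flow = 16.
By max-flow min-cut, the minimum cut capacity equals the max flow.
In the residual graph, reachable from Plant: {Plant, Bus1, Sub4, Sub2, Bus2, Bus3}.
Min-cut edges: Bus2→Bus4 (3), Bus2→Sub1 (7), Bus3→City (6); capacity 3 + 7 + 6 = 16.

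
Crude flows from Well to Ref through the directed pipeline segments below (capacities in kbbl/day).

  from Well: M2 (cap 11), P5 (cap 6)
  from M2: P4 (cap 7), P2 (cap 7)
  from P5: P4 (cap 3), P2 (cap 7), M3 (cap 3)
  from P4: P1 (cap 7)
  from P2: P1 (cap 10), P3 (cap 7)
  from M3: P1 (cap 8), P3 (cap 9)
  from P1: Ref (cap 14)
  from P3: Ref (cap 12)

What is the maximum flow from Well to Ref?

17

Augment Well→M2→P4→P1→Ref: bottleneck 7, flow now 7.
Augment Well→M2→P2→P1→Ref: bottleneck 4, flow now 11.
Augment Well→P5→P2→P1→Ref: bottleneck 3, flow now 14.
Augment Well→P5→P2→P3→Ref: bottleneck 3, flow now 17.
No augmenting path remains; maximum flow = 17.
In the residual graph, reachable from Well: {Well}.
Min-cut edges: Well→M2 (11), Well→P5 (6); capacity 11 + 6 = 17.
This cut is saturated, so no flow can exceed 17.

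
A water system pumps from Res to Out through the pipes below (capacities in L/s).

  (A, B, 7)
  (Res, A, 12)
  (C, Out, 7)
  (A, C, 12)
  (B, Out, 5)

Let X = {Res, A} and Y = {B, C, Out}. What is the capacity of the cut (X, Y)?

Edges leaving {Res, A}: A→B (7), A→C (12).
Cut capacity = 7 + 12 = 19.

19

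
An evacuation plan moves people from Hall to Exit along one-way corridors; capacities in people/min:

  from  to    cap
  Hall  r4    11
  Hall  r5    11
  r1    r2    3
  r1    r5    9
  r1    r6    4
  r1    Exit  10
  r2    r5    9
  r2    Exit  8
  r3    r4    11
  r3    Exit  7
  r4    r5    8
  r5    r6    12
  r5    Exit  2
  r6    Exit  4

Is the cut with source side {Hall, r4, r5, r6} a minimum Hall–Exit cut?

Yes — it is a minimum cut (capacity 6).

Given cut capacity: 2 + 4 = 6.
Augment Hall→r5→Exit: bottleneck 2, flow now 2.
Augment Hall→r5→r6→Exit: bottleneck 4, flow now 6.
No augmenting path remains; maximum flow = 6.
Cut capacity 6 equals the max flow, so it is a minimum cut.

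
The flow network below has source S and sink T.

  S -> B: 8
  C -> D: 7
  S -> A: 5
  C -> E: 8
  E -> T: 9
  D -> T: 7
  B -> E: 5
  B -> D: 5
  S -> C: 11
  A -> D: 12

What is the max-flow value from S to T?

Augment S→A→D→T: bottleneck 5, flow now 5.
Augment S→B→D→T: bottleneck 2, flow now 7.
Augment S→B→E→T: bottleneck 5, flow now 12.
Augment S→C→E→T: bottleneck 4, flow now 16.
No augmenting path remains; maximum flow = 16.
In the residual graph, reachable from S: {S, A, B, C, D, E}.
Min-cut edges: D→T (7), E→T (9); capacity 7 + 9 = 16.
This cut is saturated, so no flow can exceed 16.

16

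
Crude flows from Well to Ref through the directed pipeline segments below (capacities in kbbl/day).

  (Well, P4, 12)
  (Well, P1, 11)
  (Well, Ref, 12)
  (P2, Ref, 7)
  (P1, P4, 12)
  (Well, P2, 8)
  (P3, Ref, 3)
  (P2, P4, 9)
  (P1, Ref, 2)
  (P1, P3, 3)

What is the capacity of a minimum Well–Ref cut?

24

Augment Well→Ref: bottleneck 12, flow now 12.
Augment Well→P2→Ref: bottleneck 7, flow now 19.
Augment Well→P1→Ref: bottleneck 2, flow now 21.
Augment Well→P1→P3→Ref: bottleneck 3, flow now 24.
No augmenting path remains; maximum flow = 24.
By max-flow min-cut, the minimum cut capacity equals the max flow.
In the residual graph, reachable from Well: {Well, P2, P1, P4}.
Min-cut edges: Well→Ref (12), P2→Ref (7), P1→P3 (3), P1→Ref (2); capacity 12 + 7 + 3 + 2 = 24.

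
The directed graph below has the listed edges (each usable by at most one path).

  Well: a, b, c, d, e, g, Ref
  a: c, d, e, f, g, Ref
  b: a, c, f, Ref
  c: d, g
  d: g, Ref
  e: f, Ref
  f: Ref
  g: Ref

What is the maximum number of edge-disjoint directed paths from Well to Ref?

Assign every edge capacity 1; by Menger, the answer equals the max flow.
Path Well→Ref (+1); total 1.
Path Well→a→Ref (+1); total 2.
Path Well→b→Ref (+1); total 3.
Path Well→d→Ref (+1); total 4.
Path Well→e→Ref (+1); total 5.
Path Well→g→Ref (+1); total 6.
No residual Well→Ref path; max flow = 6.
Certifying cut of size 6: {Well→Ref, Well→a, Well→b, Well→e, d→Ref, g→Ref}.

6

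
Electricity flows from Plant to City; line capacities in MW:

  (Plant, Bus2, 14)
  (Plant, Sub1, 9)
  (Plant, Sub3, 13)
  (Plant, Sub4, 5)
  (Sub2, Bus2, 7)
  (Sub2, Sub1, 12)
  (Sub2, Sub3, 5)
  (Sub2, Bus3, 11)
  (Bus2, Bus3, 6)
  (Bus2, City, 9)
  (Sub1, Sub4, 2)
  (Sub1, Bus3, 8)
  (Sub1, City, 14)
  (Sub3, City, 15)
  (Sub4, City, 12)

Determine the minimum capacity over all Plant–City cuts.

36

Augment Plant→Bus2→City: bottleneck 9, flow now 9.
Augment Plant→Sub1→City: bottleneck 9, flow now 18.
Augment Plant→Sub3→City: bottleneck 13, flow now 31.
Augment Plant→Sub4→City: bottleneck 5, flow now 36.
No augmenting path remains; maximum flow = 36.
By max-flow min-cut, the minimum cut capacity equals the max flow.
In the residual graph, reachable from Plant: {Plant, Bus2, Bus3}.
Min-cut edges: Plant→Sub1 (9), Plant→Sub3 (13), Plant→Sub4 (5), Bus2→City (9); capacity 9 + 13 + 5 + 9 = 36.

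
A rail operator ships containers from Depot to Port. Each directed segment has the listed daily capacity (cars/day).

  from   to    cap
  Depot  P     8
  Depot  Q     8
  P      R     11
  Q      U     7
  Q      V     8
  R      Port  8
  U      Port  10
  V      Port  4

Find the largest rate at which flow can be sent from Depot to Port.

Augment Depot→P→R→Port: bottleneck 8, flow now 8.
Augment Depot→Q→U→Port: bottleneck 7, flow now 15.
Augment Depot→Q→V→Port: bottleneck 1, flow now 16.
No augmenting path remains; maximum flow = 16.
In the residual graph, reachable from Depot: {Depot}.
Min-cut edges: Depot→P (8), Depot→Q (8); capacity 8 + 8 = 16.
This cut is saturated, so no flow can exceed 16.

16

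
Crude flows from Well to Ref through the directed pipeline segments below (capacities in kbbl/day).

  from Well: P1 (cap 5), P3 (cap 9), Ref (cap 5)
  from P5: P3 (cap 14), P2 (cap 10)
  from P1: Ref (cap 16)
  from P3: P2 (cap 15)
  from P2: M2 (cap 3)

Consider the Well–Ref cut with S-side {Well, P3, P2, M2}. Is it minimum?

Yes — it is a minimum cut (capacity 10).

Given cut capacity: 5 + 5 = 10.
Augment Well→Ref: bottleneck 5, flow now 5.
Augment Well→P1→Ref: bottleneck 5, flow now 10.
No augmenting path remains; maximum flow = 10.
Cut capacity 10 equals the max flow, so it is a minimum cut.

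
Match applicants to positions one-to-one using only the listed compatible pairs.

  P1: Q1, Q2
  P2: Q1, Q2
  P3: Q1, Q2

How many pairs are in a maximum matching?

Unit-capacity flow: source→left, listed edges, right→sink; max matching = max flow.
Augmenting path P1→Q1 (+1); matched 1.
Augmenting path P2→Q2 (+1); matched 2.
No augmenting path remains; maximum matching = 2.
König certificate: {Q1, Q2} is a vertex cover of size 2 (every listed pair touches it), so no matching can be larger.

2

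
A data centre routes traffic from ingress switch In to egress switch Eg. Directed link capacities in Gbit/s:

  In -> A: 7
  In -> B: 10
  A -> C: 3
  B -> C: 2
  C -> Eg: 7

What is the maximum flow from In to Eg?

Augment In→A→C→Eg: bottleneck 3, flow now 3.
Augment In→B→C→Eg: bottleneck 2, flow now 5.
No augmenting path remains; maximum flow = 5.
In the residual graph, reachable from In: {In, A, B}.
Min-cut edges: A→C (3), B→C (2); capacity 3 + 2 = 5.
This cut is saturated, so no flow can exceed 5.

5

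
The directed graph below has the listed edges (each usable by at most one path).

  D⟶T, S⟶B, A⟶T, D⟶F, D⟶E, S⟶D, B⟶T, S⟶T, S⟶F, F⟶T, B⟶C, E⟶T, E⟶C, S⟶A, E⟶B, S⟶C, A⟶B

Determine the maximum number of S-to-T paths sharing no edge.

Assign every edge capacity 1; by Menger, the answer equals the max flow.
Path S→T (+1); total 1.
Path S→A→T (+1); total 2.
Path S→B→T (+1); total 3.
Path S→D→T (+1); total 4.
Path S→F→T (+1); total 5.
No residual S→T path; max flow = 5.
Certifying cut of size 5: {S→A, S→B, S→D, S→F, S→T}.

5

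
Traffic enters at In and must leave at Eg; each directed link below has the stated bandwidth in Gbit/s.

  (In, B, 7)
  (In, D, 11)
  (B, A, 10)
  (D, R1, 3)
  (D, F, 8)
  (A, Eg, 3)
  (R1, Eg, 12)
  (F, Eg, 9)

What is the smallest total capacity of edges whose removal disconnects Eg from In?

Augment In→B→A→Eg: bottleneck 3, flow now 3.
Augment In→D→R1→Eg: bottleneck 3, flow now 6.
Augment In→D→F→Eg: bottleneck 8, flow now 14.
No augmenting path remains; maximum flow = 14.
By max-flow min-cut, the minimum cut capacity equals the max flow.
In the residual graph, reachable from In: {In, B, A}.
Min-cut edges: In→D (11), A→Eg (3); capacity 11 + 3 = 14.

14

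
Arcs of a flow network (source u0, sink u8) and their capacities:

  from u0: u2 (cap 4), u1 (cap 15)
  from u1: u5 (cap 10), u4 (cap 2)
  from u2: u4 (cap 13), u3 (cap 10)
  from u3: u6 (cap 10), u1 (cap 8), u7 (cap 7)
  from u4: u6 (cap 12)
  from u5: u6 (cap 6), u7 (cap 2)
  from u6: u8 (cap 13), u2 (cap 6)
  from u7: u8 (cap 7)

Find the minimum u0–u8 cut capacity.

Augment u0→u1→u4→u6→u8: bottleneck 2, flow now 2.
Augment u0→u1→u5→u6→u8: bottleneck 6, flow now 8.
Augment u0→u1→u5→u7→u8: bottleneck 2, flow now 10.
Augment u0→u2→u3→u6→u8: bottleneck 4, flow now 14.
No augmenting path remains; maximum flow = 14.
By max-flow min-cut, the minimum cut capacity equals the max flow.
In the residual graph, reachable from u0: {u0, u1, u5}.
Min-cut edges: u0→u2 (4), u1→u4 (2), u5→u6 (6), u5→u7 (2); capacity 4 + 2 + 6 + 2 = 14.

14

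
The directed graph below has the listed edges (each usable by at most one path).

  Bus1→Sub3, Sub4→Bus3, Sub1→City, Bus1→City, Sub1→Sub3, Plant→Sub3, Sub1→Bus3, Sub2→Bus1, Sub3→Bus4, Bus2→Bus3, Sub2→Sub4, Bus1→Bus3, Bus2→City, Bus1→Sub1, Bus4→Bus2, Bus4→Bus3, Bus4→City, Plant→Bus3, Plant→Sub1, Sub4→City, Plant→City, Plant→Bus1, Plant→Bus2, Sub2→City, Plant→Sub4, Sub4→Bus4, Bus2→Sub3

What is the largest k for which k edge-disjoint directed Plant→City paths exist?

6

Assign every edge capacity 1; by Menger, the answer equals the max flow.
Path Plant→City (+1); total 1.
Path Plant→Sub4→City (+1); total 2.
Path Plant→Bus1→City (+1); total 3.
Path Plant→Sub1→City (+1); total 4.
Path Plant→Bus2→City (+1); total 5.
Path Plant→Sub3→Bus4→City (+1); total 6.
No residual Plant→City path; max flow = 6.
Certifying cut of size 6: {Plant→Bus1, Plant→Bus2, Plant→City, Plant→Sub1, Plant→Sub3, Plant→Sub4}.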